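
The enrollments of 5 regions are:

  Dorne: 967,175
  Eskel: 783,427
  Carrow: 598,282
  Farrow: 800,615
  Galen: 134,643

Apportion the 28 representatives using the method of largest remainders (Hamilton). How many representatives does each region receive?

The standard divisor is 3284142/28 ≈ 117290.786.
Standard quotas: Dorne 8.2460, Eskel 6.6794, Carrow 5.1008, Farrow 6.8259, Galen 1.1479.
Lower quotas: Dorne 8, Eskel 6, Carrow 5, Farrow 6, Galen 1 (sum 26, leaving 2 seats).
Remainders in descending order: Farrow 0.8259, Eskel 0.6794, Dorne 0.2460, Galen 0.1479, Carrow 0.1008.
The surplus seats go to Farrow, Eskel.

Dorne: 8, Eskel: 7, Carrow: 5, Farrow: 7, Galen: 1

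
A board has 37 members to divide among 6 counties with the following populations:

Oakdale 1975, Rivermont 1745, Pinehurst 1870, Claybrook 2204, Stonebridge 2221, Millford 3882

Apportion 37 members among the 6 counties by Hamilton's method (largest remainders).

Oakdale 5; Rivermont 5; Pinehurst 5; Claybrook 6; Stonebridge 6; Millford 10

The standard divisor is 13897/37 ≈ 375.595.
Standard quotas: Oakdale 5.258, Rivermont 4.646, Pinehurst 4.979, Claybrook 5.868, Stonebridge 5.913, Millford 10.336.
Lower quotas: Oakdale 5, Rivermont 4, Pinehurst 4, Claybrook 5, Stonebridge 5, Millford 10 (sum 33, leaving 4 seats).
Remainders in descending order: Pinehurst 0.979, Stonebridge 0.913, Claybrook 0.868, Rivermont 0.646, Millford 0.336, Oakdale 0.258.
The surplus seats go to Pinehurst, Stonebridge, Claybrook, Rivermont.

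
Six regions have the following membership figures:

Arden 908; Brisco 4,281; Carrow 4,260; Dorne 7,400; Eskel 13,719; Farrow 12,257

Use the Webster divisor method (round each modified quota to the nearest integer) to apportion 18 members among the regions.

Standard divisor 42825/18 ≈ 2379.167; standard quotas: Arden 0.382, Brisco 1.799, Carrow 1.791, Dorne 3.110, Eskel 5.766, Farrow 5.152.
Rounding to the nearest integer gives Arden 0, Brisco 2, Carrow 2, Dorne 3, Eskel 6, Farrow 5 — total 18, matching the house size, so no adjustment is needed.

Arden=0; Brisco=2; Carrow=2; Dorne=3; Eskel=6; Farrow=5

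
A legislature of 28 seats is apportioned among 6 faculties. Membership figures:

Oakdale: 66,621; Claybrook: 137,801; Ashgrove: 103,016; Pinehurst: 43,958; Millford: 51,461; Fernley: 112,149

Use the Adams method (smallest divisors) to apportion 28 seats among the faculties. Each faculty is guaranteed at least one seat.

Standard divisor 515006/28 ≈ 18393.071; standard quotas: Oakdale 3.622, Claybrook 7.492, Ashgrove 5.601, Pinehurst 2.390, Millford 2.798, Fernley 6.097.
Rounding up gives 4, 8, 6, 3, 3, 7 = 31 seats, so the divisor must be adjusted.
With modified divisor 21300: modified quotas Oakdale 3.128, Claybrook 6.470, Ashgrove 4.836, Pinehurst 2.064, Millford 2.416, Fernley 5.265.
Rounding up: Oakdale 4, Claybrook 7, Ashgrove 5, Pinehurst 3, Millford 3, Fernley 6 (total 28).

Oakdale=4, Claybrook=7, Ashgrove=5, Pinehurst=3, Millford=3, Fernley=6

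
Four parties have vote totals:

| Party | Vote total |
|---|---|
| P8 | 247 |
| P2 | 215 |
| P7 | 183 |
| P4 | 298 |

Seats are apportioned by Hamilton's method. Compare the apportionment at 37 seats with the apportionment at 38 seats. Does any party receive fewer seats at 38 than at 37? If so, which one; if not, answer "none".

none

At 37 seats: P8 10, P2 8, P7 7, P4 12.
At 38 seats: P8 10, P2 9, P7 7, P4 12.
No party's allocation decreased.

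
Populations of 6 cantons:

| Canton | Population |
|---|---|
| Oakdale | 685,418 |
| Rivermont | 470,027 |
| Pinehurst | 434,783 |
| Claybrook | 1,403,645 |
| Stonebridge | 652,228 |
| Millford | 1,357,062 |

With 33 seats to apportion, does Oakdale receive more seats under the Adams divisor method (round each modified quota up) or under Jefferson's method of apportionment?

Adams: Oakdale 5, Rivermont 3, Pinehurst 3, Claybrook 9, Stonebridge 4, Millford 9.
Jefferson: Oakdale 4, Rivermont 3, Pinehurst 3, Claybrook 10, Stonebridge 4, Millford 9.
Oakdale gets 5 under Adams and 4 under Jefferson.

Adams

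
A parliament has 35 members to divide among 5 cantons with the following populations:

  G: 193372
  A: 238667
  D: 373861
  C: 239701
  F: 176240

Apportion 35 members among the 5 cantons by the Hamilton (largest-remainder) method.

G=5, A=7, D=11, C=7, F=5

Standard divisor: 1221841 ÷ 35 ≈ 34909.743.
Standard quotas: G 5.5392, A 6.8367, D 10.7094, C 6.8663, F 5.0484.
Lower quotas: G 5, A 6, D 10, C 6, F 5 (sum 32, leaving 3 seats).
Remainders in descending order: C 0.8663, A 0.8367, D 0.7094, G 0.5392, F 0.0484.
The surplus seats go to C, A, D.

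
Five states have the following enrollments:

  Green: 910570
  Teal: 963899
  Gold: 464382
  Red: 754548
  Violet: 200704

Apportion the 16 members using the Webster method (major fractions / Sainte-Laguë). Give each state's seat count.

Standard divisor 3294103/16 ≈ 205881.438; standard quotas: Green 4.423, Teal 4.682, Gold 2.256, Red 3.665, Violet 0.975.
Rounding to the nearest integer gives Green 4, Teal 5, Gold 2, Red 4, Violet 1 — total 16, matching the house size, so no adjustment is needed.

Green=4, Teal=5, Gold=2, Red=4, Violet=1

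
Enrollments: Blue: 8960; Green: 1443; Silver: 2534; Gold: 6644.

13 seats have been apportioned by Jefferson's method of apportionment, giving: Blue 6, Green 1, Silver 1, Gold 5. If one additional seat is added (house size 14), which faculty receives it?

Blue

Priority for the next seat is population ÷ (current seats + 1).
Priorities: Blue 1280.000, Green 721.500, Silver 1267.000, Gold 1107.333.
Highest priority: Blue.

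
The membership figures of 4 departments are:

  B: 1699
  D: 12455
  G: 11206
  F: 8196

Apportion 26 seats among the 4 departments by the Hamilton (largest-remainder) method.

B 1; D 10; G 9; F 6

Total 33556; standard divisor 33556/26 ≈ 1290.615.
Standard quotas: B 1.3164, D 9.6504, G 8.6827, F 6.3505.
Lower quotas: B 1, D 9, G 8, F 6 (sum 24, leaving 2 seats).
Remainders in descending order: G 0.6827, D 0.6504, F 0.3505, B 0.3164.
Largest remainders: G, D receive the extra seats.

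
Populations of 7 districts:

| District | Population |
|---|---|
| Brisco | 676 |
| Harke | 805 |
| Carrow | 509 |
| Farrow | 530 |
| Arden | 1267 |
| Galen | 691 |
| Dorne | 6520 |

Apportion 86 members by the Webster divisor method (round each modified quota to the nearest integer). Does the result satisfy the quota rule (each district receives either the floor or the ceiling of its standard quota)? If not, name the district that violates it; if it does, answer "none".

Dorne

Standard quotas: Brisco 5.286, Harke 6.295, Carrow 3.980, Farrow 4.144, Arden 9.907, Galen 5.403, Dorne 50.984.
Webster allocation: Brisco 5, Harke 6, Carrow 4, Farrow 4, Arden 10, Galen 5, Dorne 52.
Dorne has quota 50.984 (lower 50, upper 51) but receives 52 — outside the quota interval.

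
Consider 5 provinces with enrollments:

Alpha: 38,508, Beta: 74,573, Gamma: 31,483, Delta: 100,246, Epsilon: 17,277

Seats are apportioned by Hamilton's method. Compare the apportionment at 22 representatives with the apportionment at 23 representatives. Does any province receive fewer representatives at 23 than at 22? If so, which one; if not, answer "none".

Epsilon

At 22 seats: Alpha 3, Beta 6, Gamma 3, Delta 8, Epsilon 2.
At 23 seats: Alpha 3, Beta 7, Gamma 3, Delta 9, Epsilon 1.
Epsilon drops from 2 to 1.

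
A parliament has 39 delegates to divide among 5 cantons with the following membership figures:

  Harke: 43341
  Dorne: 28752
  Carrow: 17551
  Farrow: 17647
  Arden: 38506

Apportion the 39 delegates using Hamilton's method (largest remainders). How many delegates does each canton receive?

Harke 11, Dorne 8, Carrow 5, Farrow 5, Arden 10

Standard divisor: 145797 ÷ 39 ≈ 3738.385.
Standard quotas: Harke 11.5935, Dorne 7.6910, Carrow 4.6948, Farrow 4.7205, Arden 10.3002.
Lower quotas: Harke 11, Dorne 7, Carrow 4, Farrow 4, Arden 10 (sum 36, leaving 3 seats).
Remainders in descending order: Farrow 0.7205, Carrow 0.6948, Dorne 0.6910, Harke 0.5935, Arden 0.3002.
The surplus seats go to Farrow, Carrow, Dorne.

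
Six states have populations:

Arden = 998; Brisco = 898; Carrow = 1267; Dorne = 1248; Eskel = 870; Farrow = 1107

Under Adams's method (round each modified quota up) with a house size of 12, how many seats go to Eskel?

Standard divisor 6388/12 ≈ 532.333; standard quotas: Arden 1.875, Brisco 1.687, Carrow 2.380, Dorne 2.344, Eskel 1.634, Farrow 2.080.
Rounding up gives 2, 2, 3, 3, 2, 3 = 15 seats, so the divisor must be adjusted.
With modified divisor 800: modified quotas Arden 1.248, Brisco 1.123, Carrow 1.584, Dorne 1.560, Eskel 1.087, Farrow 1.384.
Rounding up: Arden 2, Brisco 2, Carrow 2, Dorne 2, Eskel 2, Farrow 2 (total 12).
Eskel receives 2.

2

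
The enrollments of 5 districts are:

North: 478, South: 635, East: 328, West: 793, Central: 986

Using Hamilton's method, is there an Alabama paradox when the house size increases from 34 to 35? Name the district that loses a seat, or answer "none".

At 34 seats: North 5, South 7, East 4, West 8, Central 10.
At 35 seats: North 5, South 7, East 3, West 9, Central 11.
East drops from 4 to 3.

East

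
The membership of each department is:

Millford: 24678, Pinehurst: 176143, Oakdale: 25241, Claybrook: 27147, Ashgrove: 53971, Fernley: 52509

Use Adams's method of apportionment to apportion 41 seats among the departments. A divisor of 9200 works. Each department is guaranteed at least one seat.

Millford 3; Pinehurst 20; Oakdale 3; Claybrook 3; Ashgrove 6; Fernley 6

With modified divisor 9200: modified quotas Millford 2.682, Pinehurst 19.146, Oakdale 2.744, Claybrook 2.951, Ashgrove 5.866, Fernley 5.707.
Rounding up: Millford 3, Pinehurst 20, Oakdale 3, Claybrook 3, Ashgrove 6, Fernley 6 (total 41).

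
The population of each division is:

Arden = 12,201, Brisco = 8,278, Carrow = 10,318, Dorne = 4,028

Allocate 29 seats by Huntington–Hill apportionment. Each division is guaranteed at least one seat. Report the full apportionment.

With divisor 1190: modified quotas Arden 10.253, Brisco 6.956, Carrow 8.671, Dorne 3.385.
Geometric-mean thresholds: Arden √(10·11)=10.488, Brisco √(6·7)=6.481, Carrow √(8·9)=8.485, Dorne √(3·4)=3.464.
Each quota rounded against its threshold gives Arden 10, Brisco 7, Carrow 9, Dorne 3 (total 29).

Arden 10; Brisco 7; Carrow 9; Dorne 3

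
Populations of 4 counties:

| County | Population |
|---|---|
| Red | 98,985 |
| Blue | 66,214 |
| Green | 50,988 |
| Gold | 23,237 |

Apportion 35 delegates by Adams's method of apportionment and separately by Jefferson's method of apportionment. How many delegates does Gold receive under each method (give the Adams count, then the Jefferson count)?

Adams: Red 14, Blue 10, Green 7, Gold 4.
Jefferson: Red 15, Blue 10, Green 7, Gold 3.
Gold gets 4 under Adams and 3 under Jefferson.

4 and 3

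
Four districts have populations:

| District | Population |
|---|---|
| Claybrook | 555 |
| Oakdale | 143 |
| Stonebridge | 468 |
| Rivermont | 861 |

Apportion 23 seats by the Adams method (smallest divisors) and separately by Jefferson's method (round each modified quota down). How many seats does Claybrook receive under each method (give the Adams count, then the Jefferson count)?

6 and 7

Adams: Claybrook 6, Oakdale 2, Stonebridge 5, Rivermont 10.
Jefferson: Claybrook 7, Oakdale 1, Stonebridge 5, Rivermont 10.
Claybrook gets 6 under Adams and 7 under Jefferson.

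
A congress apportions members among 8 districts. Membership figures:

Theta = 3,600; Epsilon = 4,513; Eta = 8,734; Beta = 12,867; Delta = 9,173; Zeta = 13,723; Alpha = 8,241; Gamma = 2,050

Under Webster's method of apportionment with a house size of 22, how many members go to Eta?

3

Standard divisor 62901/22 ≈ 2859.136; standard quotas: Theta 1.259, Epsilon 1.578, Eta 3.055, Beta 4.500, Delta 3.208, Zeta 4.800, Alpha 2.882, Gamma 0.717.
Rounding to the nearest integer gives 1, 2, 3, 5, 3, 5, 3, 1 = 23 seats, so the divisor must be adjusted.
With modified divisor 2900: modified quotas Theta 1.241, Epsilon 1.556, Eta 3.012, Beta 4.437, Delta 3.163, Zeta 4.732, Alpha 2.842, Gamma 0.707.
Rounding to the nearest integer: Theta 1, Epsilon 2, Eta 3, Beta 4, Delta 3, Zeta 5, Alpha 3, Gamma 1 (total 22).
Eta receives 3.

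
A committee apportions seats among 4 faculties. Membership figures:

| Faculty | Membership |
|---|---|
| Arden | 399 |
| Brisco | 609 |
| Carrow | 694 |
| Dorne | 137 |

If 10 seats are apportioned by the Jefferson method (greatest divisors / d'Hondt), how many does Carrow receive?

4

Standard divisor 1839/10 ≈ 183.9; standard quotas: Arden 2.170, Brisco 3.312, Carrow 3.774, Dorne 0.745.
Rounding down gives 2, 3, 3, 0 = 8 seats, so the divisor must be adjusted.
With modified divisor 150: modified quotas Arden 2.660, Brisco 4.060, Carrow 4.627, Dorne 0.913.
Rounding down: Arden 2, Brisco 4, Carrow 4, Dorne 0 (total 10).
Carrow receives 4.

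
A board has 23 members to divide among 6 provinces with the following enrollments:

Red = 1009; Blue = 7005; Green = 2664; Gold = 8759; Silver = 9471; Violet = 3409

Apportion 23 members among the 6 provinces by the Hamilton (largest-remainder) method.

Standard divisor: 32317 ÷ 23 ≈ 1405.087.
Standard quotas: Red 0.7181, Blue 4.9855, Green 1.8960, Gold 6.2338, Silver 6.7405, Violet 2.4262.
Lower quotas: Red 0, Blue 4, Green 1, Gold 6, Silver 6, Violet 2 (sum 19, leaving 4 seats).
Remainders in descending order: Blue 0.9855, Green 0.8960, Silver 0.7405, Red 0.7181, Violet 0.4262, Gold 0.2338.
Largest remainders: Blue, Green, Silver, Red receive the extra seats.

Red=1, Blue=5, Green=2, Gold=6, Silver=7, Violet=2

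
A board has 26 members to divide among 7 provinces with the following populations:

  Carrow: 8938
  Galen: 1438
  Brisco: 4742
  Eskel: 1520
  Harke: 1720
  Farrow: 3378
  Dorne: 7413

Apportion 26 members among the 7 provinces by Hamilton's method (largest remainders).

Carrow: 8, Galen: 1, Brisco: 4, Eskel: 1, Harke: 2, Farrow: 3, Dorne: 7

Standard divisor: 29149 ÷ 26 ≈ 1121.115.
Standard quotas: Carrow 7.9724, Galen 1.2827, Brisco 4.2297, Eskel 1.3558, Harke 1.5342, Farrow 3.0131, Dorne 6.6122.
Lower quotas: Carrow 7, Galen 1, Brisco 4, Eskel 1, Harke 1, Farrow 3, Dorne 6 (sum 23, leaving 3 seats).
Remainders in descending order: Carrow 0.9724, Dorne 0.6122, Harke 0.5342, Eskel 0.3558, Galen 0.2827, Brisco 0.2297, Farrow 0.0131.
The surplus seats go to Carrow, Dorne, Harke.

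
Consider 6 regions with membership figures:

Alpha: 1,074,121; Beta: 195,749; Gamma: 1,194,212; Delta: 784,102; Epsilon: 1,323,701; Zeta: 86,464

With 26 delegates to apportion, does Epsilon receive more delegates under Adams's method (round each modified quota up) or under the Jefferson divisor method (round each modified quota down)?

Adams: Alpha 6, Beta 1, Gamma 7, Delta 4, Epsilon 7, Zeta 1.
Jefferson: Alpha 6, Beta 1, Gamma 7, Delta 4, Epsilon 8, Zeta 0.
Epsilon gets 7 under Adams and 8 under Jefferson.

Jefferson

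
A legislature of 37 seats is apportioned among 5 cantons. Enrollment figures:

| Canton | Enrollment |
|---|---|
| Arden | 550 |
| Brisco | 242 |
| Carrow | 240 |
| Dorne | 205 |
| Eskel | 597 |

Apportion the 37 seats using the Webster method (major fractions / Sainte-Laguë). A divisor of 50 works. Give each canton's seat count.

With modified divisor 50: modified quotas Arden 11.000, Brisco 4.840, Carrow 4.800, Dorne 4.100, Eskel 11.940.
Rounding to the nearest integer: Arden 11, Brisco 5, Carrow 5, Dorne 4, Eskel 12 (total 37).

Arden=11; Brisco=5; Carrow=5; Dorne=4; Eskel=12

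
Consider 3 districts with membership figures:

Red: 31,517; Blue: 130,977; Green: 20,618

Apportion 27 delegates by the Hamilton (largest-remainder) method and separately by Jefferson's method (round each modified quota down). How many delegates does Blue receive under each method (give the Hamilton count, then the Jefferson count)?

19 and 20

Hamilton: Red 5, Blue 19, Green 3.
Jefferson: Red 4, Blue 20, Green 3.
Blue gets 19 under Hamilton and 20 under Jefferson.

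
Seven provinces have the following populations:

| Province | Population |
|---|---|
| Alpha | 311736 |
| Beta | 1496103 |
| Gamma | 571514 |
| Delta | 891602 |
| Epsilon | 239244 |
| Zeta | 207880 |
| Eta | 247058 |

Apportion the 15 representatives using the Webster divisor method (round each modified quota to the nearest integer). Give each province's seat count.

Standard divisor 3965137/15 ≈ 264342.467; standard quotas: Alpha 1.179, Beta 5.660, Gamma 2.162, Delta 3.373, Epsilon 0.905, Zeta 0.786, Eta 0.935.
Rounding to the nearest integer gives Alpha 1, Beta 6, Gamma 2, Delta 3, Epsilon 1, Zeta 1, Eta 1 — total 15, matching the house size, so no adjustment is needed.

Alpha=1, Beta=6, Gamma=2, Delta=3, Epsilon=1, Zeta=1, Eta=1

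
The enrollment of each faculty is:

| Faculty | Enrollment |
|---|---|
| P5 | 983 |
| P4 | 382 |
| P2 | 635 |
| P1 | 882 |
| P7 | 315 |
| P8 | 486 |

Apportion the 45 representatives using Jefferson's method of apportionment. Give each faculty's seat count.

P5 12, P4 4, P2 8, P1 11, P7 4, P8 6

Standard divisor 3683/45 ≈ 81.844; standard quotas: P5 12.011, P4 4.667, P2 7.759, P1 10.777, P7 3.849, P8 5.938.
Rounding down gives 12, 4, 7, 10, 3, 5 = 41 seats, so the divisor must be adjusted.
With modified divisor 78: modified quotas P5 12.603, P4 4.897, P2 8.141, P1 11.308, P7 4.038, P8 6.231.
Rounding down: P5 12, P4 4, P2 8, P1 11, P7 4, P8 6 (total 45).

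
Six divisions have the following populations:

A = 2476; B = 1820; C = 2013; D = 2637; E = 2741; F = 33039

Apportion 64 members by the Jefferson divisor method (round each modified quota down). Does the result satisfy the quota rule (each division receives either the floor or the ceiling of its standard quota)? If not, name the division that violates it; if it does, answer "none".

F

Standard quotas: A 3.543, B 2.604, C 2.880, D 3.773, E 3.922, F 47.277.
Jefferson allocation: A 3, B 2, C 3, D 3, E 4, F 49.
F has quota 47.277 (lower 47, upper 48) but receives 49 — outside the quota interval.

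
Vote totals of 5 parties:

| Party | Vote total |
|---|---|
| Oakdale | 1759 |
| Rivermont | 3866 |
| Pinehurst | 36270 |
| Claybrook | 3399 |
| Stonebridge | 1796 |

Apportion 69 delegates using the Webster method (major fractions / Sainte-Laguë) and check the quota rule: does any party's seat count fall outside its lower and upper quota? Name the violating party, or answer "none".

Standard quotas: Oakdale 2.577, Rivermont 5.665, Pinehurst 53.146, Claybrook 4.980, Stonebridge 2.632.
Webster allocation: Oakdale 3, Rivermont 6, Pinehurst 52, Claybrook 5, Stonebridge 3.
Pinehurst has quota 53.146 (lower 53, upper 54) but receives 52 — outside the quota interval.

Pinehurst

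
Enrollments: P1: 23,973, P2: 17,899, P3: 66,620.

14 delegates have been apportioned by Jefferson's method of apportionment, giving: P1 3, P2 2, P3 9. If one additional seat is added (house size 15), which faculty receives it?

P3

Priority for the next seat is population ÷ (current seats + 1).
Priorities: P1 5993.250, P2 5966.333, P3 6662.000.
Highest priority: P3.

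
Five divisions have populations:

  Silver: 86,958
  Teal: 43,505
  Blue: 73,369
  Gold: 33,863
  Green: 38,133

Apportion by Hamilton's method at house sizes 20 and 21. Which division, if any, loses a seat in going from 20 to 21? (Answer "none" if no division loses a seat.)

At 20 seats: Silver 6, Teal 3, Blue 5, Gold 3, Green 3.
At 21 seats: Silver 7, Teal 3, Blue 6, Gold 2, Green 3.
Gold drops from 3 to 2.

Gold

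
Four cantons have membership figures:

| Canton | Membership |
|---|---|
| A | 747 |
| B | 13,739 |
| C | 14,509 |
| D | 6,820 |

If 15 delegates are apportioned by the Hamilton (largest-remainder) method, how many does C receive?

6

Standard divisor: 35815 ÷ 15 ≈ 2387.667.
Standard quotas: A 0.3129, B 5.7542, C 6.0766, D 2.8563.
Lower quotas: A 0, B 5, C 6, D 2 (sum 13, leaving 2 seats).
Remainders in descending order: D 0.8563, B 0.7542, A 0.3129, C 0.0766.
Largest remainders: D, B receive the extra seats.
C receives 6.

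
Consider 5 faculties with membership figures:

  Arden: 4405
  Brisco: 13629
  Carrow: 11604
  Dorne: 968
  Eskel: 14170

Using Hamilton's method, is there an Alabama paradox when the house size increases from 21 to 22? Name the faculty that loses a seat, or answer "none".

Dorne

At 21 seats: Arden 2, Brisco 6, Carrow 5, Dorne 1, Eskel 7.
At 22 seats: Arden 2, Brisco 7, Carrow 6, Dorne 0, Eskel 7.
Dorne drops from 1 to 0.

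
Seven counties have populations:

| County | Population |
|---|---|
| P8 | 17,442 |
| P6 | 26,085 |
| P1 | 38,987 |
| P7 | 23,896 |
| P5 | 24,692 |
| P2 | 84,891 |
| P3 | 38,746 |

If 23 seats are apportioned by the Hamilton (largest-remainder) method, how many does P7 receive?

Standard divisor: 254739 ÷ 23 ≈ 11075.609.
Standard quotas: P8 1.5748, P6 2.3552, P1 3.5201, P7 2.1575, P5 2.2294, P2 7.6647, P3 3.4983.
Lower quotas: P8 1, P6 2, P1 3, P7 2, P5 2, P2 7, P3 3 (sum 20, leaving 3 seats).
Remainders in descending order: P2 0.6647, P8 0.5748, P1 0.5201, P3 0.4983, P6 0.3552, P5 0.2294, P7 0.1575.
The surplus seats go to P2, P8, P1.
P7 receives 2.

2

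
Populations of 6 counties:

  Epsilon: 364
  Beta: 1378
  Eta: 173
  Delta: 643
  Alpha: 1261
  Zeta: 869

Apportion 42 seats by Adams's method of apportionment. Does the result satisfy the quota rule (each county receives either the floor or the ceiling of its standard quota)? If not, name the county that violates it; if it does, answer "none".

Standard quotas: Epsilon 3.261, Beta 12.346, Eta 1.550, Delta 5.761, Alpha 11.297, Zeta 7.785.
Adams allocation: Epsilon 3, Beta 12, Eta 2, Delta 6, Alpha 11, Zeta 8.
Every allocation lies between the lower and upper quota.

none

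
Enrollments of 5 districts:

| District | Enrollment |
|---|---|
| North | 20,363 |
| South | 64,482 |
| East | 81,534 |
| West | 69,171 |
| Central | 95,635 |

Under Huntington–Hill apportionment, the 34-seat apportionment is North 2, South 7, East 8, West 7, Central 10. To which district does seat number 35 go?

Priority for the next seat is population ÷ (√(s·(s+1))).
Priorities: North 8313.160, South 8616.770, East 9608.874, West 9243.364, Central 9118.439.
Highest priority: East.

East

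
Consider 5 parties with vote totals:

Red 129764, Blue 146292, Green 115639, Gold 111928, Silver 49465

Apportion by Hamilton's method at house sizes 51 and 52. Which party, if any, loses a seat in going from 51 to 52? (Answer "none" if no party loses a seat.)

At 51 seats: Red 12, Blue 13, Green 11, Gold 10, Silver 5.
At 52 seats: Red 12, Blue 14, Green 11, Gold 10, Silver 5.
No party's allocation decreased.

none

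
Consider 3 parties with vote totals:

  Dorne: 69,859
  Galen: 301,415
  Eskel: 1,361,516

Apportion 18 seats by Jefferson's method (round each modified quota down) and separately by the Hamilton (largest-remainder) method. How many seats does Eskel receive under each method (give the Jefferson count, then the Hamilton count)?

15 and 14

Jefferson: Dorne 0, Galen 3, Eskel 15.
Hamilton: Dorne 1, Galen 3, Eskel 14.
Eskel gets 15 under Jefferson and 14 under Hamilton.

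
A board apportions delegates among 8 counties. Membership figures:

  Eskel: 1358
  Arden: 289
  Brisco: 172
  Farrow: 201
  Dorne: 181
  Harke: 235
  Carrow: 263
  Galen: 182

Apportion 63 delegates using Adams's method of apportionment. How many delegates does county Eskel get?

Standard divisor 2881/63 ≈ 45.73; standard quotas: Eskel 29.696, Arden 6.320, Brisco 3.761, Farrow 4.395, Dorne 3.958, Harke 5.139, Carrow 5.751, Galen 3.980.
Rounding up gives 30, 7, 4, 5, 4, 6, 6, 4 = 66 seats, so the divisor must be adjusted.
With modified divisor 48.33: modified quotas Eskel 28.098, Arden 5.980, Brisco 3.559, Farrow 4.159, Dorne 3.745, Harke 4.862, Carrow 5.442, Galen 3.766.
Rounding up: Eskel 29, Arden 6, Brisco 4, Farrow 5, Dorne 4, Harke 5, Carrow 6, Galen 4 (total 63).
Eskel receives 29.

29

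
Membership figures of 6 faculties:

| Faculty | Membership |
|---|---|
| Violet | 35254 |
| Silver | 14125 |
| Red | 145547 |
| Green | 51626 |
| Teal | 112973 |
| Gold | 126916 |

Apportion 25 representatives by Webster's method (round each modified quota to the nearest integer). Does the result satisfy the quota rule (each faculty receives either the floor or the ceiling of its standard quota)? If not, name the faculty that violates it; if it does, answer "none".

Standard quotas: Violet 1.812, Silver 0.726, Red 7.480, Green 2.653, Teal 5.806, Gold 6.523.
Webster allocation: Violet 2, Silver 1, Red 7, Green 3, Teal 6, Gold 6.
Every allocation lies between the lower and upper quota.

none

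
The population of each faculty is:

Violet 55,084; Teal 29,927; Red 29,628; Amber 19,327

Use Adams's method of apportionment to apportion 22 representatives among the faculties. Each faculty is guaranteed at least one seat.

Standard divisor 133966/22 ≈ 6089.364; standard quotas: Violet 9.046, Teal 4.915, Red 4.866, Amber 3.174.
Rounding up gives 10, 5, 5, 4 = 24 seats, so the divisor must be adjusted.
With modified divisor 6700: modified quotas Violet 8.221, Teal 4.467, Red 4.422, Amber 2.885.
Rounding up: Violet 9, Teal 5, Red 5, Amber 3 (total 22).

Violet: 9, Teal: 5, Red: 5, Amber: 3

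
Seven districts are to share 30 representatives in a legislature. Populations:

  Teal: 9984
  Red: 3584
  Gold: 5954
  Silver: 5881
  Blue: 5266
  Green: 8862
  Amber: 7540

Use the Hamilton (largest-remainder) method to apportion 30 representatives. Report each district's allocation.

Teal 6; Red 2; Gold 4; Silver 4; Blue 3; Green 6; Amber 5

Total 47071; standard divisor 47071/30 ≈ 1569.033.
Standard quotas: Teal 6.3632, Red 2.2842, Gold 3.7947, Silver 3.7482, Blue 3.3562, Green 5.6481, Amber 4.8055.
Lower quotas: Teal 6, Red 2, Gold 3, Silver 3, Blue 3, Green 5, Amber 4 (sum 26, leaving 4 seats).
Remainders in descending order: Amber 0.8055, Gold 0.7947, Silver 0.7482, Green 0.6481, Teal 0.3632, Blue 0.3562, Red 0.2842.
The surplus seats go to Amber, Gold, Silver, Green.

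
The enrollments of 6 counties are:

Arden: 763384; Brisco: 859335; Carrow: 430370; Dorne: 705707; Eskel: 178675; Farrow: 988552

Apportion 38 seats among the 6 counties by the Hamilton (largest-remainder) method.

Arden=7, Brisco=8, Carrow=4, Dorne=7, Eskel=2, Farrow=10

The standard divisor is 3926023/38 ≈ 103316.395.
Standard quotas: Arden 7.3888, Brisco 8.3175, Carrow 4.1656, Dorne 6.8305, Eskel 1.7294, Farrow 9.5682.
Lower quotas: Arden 7, Brisco 8, Carrow 4, Dorne 6, Eskel 1, Farrow 9 (sum 35, leaving 3 seats).
Remainders in descending order: Dorne 0.8305, Eskel 0.7294, Farrow 0.5682, Arden 0.3888, Brisco 0.3175, Carrow 0.1656.
Largest remainders: Dorne, Eskel, Farrow receive the extra seats.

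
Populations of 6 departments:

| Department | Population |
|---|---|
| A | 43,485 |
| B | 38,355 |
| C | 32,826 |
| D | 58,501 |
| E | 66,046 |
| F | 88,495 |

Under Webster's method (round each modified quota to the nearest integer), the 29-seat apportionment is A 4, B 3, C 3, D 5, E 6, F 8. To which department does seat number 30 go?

B

Priority for the next seat is population ÷ (current seats + 0.5).
Priorities: A 9663.333, B 10958.571, C 9378.857, D 10636.545, E 10160.923, F 10411.176.
Highest priority: B.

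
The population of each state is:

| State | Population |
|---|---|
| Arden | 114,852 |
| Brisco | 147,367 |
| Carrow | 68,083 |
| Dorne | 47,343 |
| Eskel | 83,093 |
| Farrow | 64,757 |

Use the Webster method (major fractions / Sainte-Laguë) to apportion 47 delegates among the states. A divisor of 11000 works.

With modified divisor 11000: modified quotas Arden 10.441, Brisco 13.397, Carrow 6.189, Dorne 4.304, Eskel 7.554, Farrow 5.887.
Rounding to the nearest integer: Arden 10, Brisco 13, Carrow 6, Dorne 4, Eskel 8, Farrow 6 (total 47).

Arden=10, Brisco=13, Carrow=6, Dorne=4, Eskel=8, Farrow=6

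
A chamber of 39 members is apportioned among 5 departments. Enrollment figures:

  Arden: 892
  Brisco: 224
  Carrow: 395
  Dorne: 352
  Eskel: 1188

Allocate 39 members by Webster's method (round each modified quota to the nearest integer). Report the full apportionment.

Arden 11, Brisco 3, Carrow 5, Dorne 5, Eskel 15

Standard divisor 3051/39 ≈ 78.231; standard quotas: Arden 11.402, Brisco 2.863, Carrow 5.049, Dorne 4.500, Eskel 15.186.
Rounding to the nearest integer gives 11, 3, 5, 4, 15 = 38 seats, so the divisor must be adjusted.
With modified divisor 77.76: modified quotas Arden 11.471, Brisco 2.881, Carrow 5.080, Dorne 4.527, Eskel 15.278.
Rounding to the nearest integer: Arden 11, Brisco 3, Carrow 5, Dorne 5, Eskel 15 (total 39).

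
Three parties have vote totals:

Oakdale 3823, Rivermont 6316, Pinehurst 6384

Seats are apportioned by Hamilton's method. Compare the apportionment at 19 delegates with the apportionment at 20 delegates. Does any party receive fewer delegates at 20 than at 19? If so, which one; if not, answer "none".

At 19 seats: Oakdale 5, Rivermont 7, Pinehurst 7.
At 20 seats: Oakdale 4, Rivermont 8, Pinehurst 8.
Oakdale drops from 5 to 4.

Oakdale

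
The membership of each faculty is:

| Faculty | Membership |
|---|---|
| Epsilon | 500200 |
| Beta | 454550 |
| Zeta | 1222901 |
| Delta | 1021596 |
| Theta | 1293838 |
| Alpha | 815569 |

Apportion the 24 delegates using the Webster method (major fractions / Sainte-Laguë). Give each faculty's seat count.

Epsilon: 2, Beta: 2, Zeta: 5, Delta: 5, Theta: 6, Alpha: 4

Standard divisor 5308654/24 ≈ 221193.917; standard quotas: Epsilon 2.261, Beta 2.055, Zeta 5.529, Delta 4.619, Theta 5.849, Alpha 3.687.
Rounding to the nearest integer gives 2, 2, 6, 5, 6, 4 = 25 seats, so the divisor must be adjusted.
With modified divisor 224700: modified quotas Epsilon 2.226, Beta 2.023, Zeta 5.442, Delta 4.546, Theta 5.758, Alpha 3.630.
Rounding to the nearest integer: Epsilon 2, Beta 2, Zeta 5, Delta 5, Theta 6, Alpha 4 (total 24).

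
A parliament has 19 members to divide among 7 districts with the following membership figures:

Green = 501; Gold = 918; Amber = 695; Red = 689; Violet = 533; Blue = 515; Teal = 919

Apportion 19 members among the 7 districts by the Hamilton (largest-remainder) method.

Standard divisor: 4770 ÷ 19 ≈ 251.053.
Standard quotas: Green 1.996, Gold 3.657, Amber 2.768, Red 2.744, Violet 2.123, Blue 2.051, Teal 3.661.
Lower quotas: Green 1, Gold 3, Amber 2, Red 2, Violet 2, Blue 2, Teal 3 (sum 15, leaving 4 seats).
Remainders in descending order: Green 0.996, Amber 0.768, Red 0.744, Teal 0.661, Gold 0.657, Violet 0.123, Blue 0.051.
The surplus seats go to Green, Amber, Red, Teal.

Green=2; Gold=3; Amber=3; Red=3; Violet=2; Blue=2; Teal=4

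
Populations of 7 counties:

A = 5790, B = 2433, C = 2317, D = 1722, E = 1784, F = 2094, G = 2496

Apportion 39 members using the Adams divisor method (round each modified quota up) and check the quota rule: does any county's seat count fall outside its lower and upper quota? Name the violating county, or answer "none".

none

Standard quotas: A 12.117, B 5.092, C 4.849, D 3.604, E 3.733, F 4.382, G 5.223.
Adams allocation: A 12, B 5, C 5, D 4, E 4, F 4, G 5.
Every allocation lies between the lower and upper quota.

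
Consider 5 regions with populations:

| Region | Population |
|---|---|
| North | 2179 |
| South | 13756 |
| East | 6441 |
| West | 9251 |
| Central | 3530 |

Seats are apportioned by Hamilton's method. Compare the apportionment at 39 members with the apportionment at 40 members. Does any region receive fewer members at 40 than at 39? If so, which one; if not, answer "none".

At 39 seats: North 3, South 15, East 7, West 10, Central 4.
At 40 seats: North 2, South 16, East 7, West 11, Central 4.
North drops from 3 to 2.

North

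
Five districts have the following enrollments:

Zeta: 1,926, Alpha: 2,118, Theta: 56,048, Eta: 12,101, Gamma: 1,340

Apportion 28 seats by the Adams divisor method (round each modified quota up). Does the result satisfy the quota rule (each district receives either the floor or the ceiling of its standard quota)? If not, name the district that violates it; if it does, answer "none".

Standard quotas: Zeta 0.733, Alpha 0.806, Theta 21.342, Eta 4.608, Gamma 0.510.
Adams allocation: Zeta 1, Alpha 1, Theta 20, Eta 5, Gamma 1.
Theta has quota 21.342 (lower 21, upper 22) but receives 20 — outside the quota interval.

Theta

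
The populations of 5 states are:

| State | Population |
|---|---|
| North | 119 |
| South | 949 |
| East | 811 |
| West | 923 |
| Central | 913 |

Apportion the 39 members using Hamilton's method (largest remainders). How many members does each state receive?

Total 3715; standard divisor 3715/39 ≈ 95.256.
Standard quotas: North 1.249, South 9.963, East 8.514, West 9.690, Central 9.585.
Lower quotas: North 1, South 9, East 8, West 9, Central 9 (sum 36, leaving 3 seats).
Remainders in descending order: South 0.963, West 0.690, Central 0.585, East 0.514, North 0.249.
The surplus seats go to South, West, Central.

North=1, South=10, East=8, West=10, Central=10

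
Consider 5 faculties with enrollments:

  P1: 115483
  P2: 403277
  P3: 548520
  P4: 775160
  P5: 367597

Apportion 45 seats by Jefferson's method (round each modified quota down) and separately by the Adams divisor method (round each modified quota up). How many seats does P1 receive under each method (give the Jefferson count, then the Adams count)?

2 and 3

Jefferson: P1 2, P2 8, P3 11, P4 16, P5 8.
Adams: P1 3, P2 8, P3 11, P4 15, P5 8.
P1 gets 2 under Jefferson and 3 under Adams.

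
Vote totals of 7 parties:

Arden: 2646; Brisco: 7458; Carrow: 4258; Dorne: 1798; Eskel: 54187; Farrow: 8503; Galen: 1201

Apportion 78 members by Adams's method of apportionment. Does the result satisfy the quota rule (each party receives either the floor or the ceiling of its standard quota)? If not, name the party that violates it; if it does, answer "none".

Eskel

Standard quotas: Arden 2.578, Brisco 7.267, Carrow 4.149, Dorne 1.752, Eskel 52.799, Farrow 8.285, Galen 1.170.
Adams allocation: Arden 3, Brisco 8, Carrow 4, Dorne 2, Eskel 51, Farrow 8, Galen 2.
Eskel has quota 52.799 (lower 52, upper 53) but receives 51 — outside the quota interval.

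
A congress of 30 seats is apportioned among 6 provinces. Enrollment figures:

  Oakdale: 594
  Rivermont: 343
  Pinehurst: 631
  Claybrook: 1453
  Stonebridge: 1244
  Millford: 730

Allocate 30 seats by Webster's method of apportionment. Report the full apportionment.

Standard divisor 4995/30 ≈ 166.5; standard quotas: Oakdale 3.568, Rivermont 2.060, Pinehurst 3.790, Claybrook 8.727, Stonebridge 7.471, Millford 4.384.
Rounding to the nearest integer gives Oakdale 4, Rivermont 2, Pinehurst 4, Claybrook 9, Stonebridge 7, Millford 4 — total 30, matching the house size, so no adjustment is needed.

Oakdale 4; Rivermont 2; Pinehurst 4; Claybrook 9; Stonebridge 7; Millford 4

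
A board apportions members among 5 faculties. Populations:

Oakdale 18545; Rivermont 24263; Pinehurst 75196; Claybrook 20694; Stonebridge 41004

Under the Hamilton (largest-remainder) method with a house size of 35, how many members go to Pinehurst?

Standard divisor: 179702 ÷ 35 ≈ 5134.343.
Standard quotas: Oakdale 3.6120, Rivermont 4.7256, Pinehurst 14.6457, Claybrook 4.0305, Stonebridge 7.9862.
Lower quotas: Oakdale 3, Rivermont 4, Pinehurst 14, Claybrook 4, Stonebridge 7 (sum 32, leaving 3 seats).
Remainders in descending order: Stonebridge 0.9862, Rivermont 0.7256, Pinehurst 0.6457, Oakdale 0.6120, Claybrook 0.0305.
Largest remainders: Stonebridge, Rivermont, Pinehurst receive the extra seats.
Pinehurst receives 15.

15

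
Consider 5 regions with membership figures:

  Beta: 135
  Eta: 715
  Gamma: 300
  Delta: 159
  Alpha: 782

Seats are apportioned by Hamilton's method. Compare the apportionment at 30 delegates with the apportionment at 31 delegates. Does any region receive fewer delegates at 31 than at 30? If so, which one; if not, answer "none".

At 30 seats: Beta 2, Eta 10, Gamma 5, Delta 2, Alpha 11.
At 31 seats: Beta 2, Eta 11, Gamma 4, Delta 2, Alpha 12.
Gamma drops from 5 to 4.

Gamma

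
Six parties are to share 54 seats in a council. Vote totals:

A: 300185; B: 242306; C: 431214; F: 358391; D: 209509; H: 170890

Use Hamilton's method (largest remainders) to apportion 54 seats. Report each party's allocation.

Total 1712495; standard divisor 1712495/54 ≈ 31712.87.
Standard quotas: A 9.4657, B 7.6406, C 13.5974, F 11.3011, D 6.6064, H 5.3887.
Lower quotas: A 9, B 7, C 13, F 11, D 6, H 5 (sum 51, leaving 3 seats).
Remainders in descending order: B 0.6406, D 0.6064, C 0.5974, A 0.4657, H 0.3887, F 0.3011.
Largest remainders: B, D, C receive the extra seats.

A=9, B=8, C=14, F=11, D=7, H=5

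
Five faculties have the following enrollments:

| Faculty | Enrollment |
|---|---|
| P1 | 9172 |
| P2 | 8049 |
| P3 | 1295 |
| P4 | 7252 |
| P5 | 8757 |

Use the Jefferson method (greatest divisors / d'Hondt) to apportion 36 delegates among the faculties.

Standard divisor 34525/36 ≈ 959.028; standard quotas: P1 9.564, P2 8.393, P3 1.350, P4 7.562, P5 9.131.
Rounding down gives 9, 8, 1, 7, 9 = 34 seats, so the divisor must be adjusted.
With modified divisor 900: modified quotas P1 10.191, P2 8.943, P3 1.439, P4 8.058, P5 9.730.
Rounding down: P1 10, P2 8, P3 1, P4 8, P5 9 (total 36).

P1: 10; P2: 8; P3: 1; P4: 8; P5: 9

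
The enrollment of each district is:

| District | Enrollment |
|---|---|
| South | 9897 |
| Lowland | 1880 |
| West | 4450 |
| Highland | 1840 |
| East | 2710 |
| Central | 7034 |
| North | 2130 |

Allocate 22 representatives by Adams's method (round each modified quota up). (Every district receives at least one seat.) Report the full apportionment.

South 6, Lowland 2, West 3, Highland 2, East 2, Central 5, North 2

Standard divisor 29941/22 ≈ 1360.955; standard quotas: South 7.272, Lowland 1.381, West 3.270, Highland 1.352, East 1.991, Central 5.168, North 1.565.
Rounding up gives 8, 2, 4, 2, 2, 6, 2 = 26 seats, so the divisor must be adjusted.
With modified divisor 1700: modified quotas South 5.822, Lowland 1.106, West 2.618, Highland 1.082, East 1.594, Central 4.138, North 1.253.
Rounding up: South 6, Lowland 2, West 3, Highland 2, East 2, Central 5, North 2 (total 22).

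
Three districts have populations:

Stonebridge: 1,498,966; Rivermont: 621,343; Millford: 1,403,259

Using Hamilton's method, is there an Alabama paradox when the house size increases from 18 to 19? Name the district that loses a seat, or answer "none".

none

At 18 seats: Stonebridge 8, Rivermont 3, Millford 7.
At 19 seats: Stonebridge 8, Rivermont 3, Millford 8.
No district's allocation decreased.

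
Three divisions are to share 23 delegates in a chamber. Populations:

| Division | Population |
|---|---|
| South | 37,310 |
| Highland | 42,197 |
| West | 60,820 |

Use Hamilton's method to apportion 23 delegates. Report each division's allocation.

South 6; Highland 7; West 10

The standard divisor is 140327/23 ≈ 6101.174.
Standard quotas: South 6.1152, Highland 6.9162, West 9.9686.
Lower quotas: South 6, Highland 6, West 9 (sum 21, leaving 2 seats).
Remainders in descending order: West 0.9686, Highland 0.9162, South 0.1152.
The surplus seats go to West, Highland.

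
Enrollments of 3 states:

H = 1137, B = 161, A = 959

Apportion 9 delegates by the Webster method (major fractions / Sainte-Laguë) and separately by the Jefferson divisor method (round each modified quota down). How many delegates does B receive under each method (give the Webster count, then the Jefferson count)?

1 and 0

Webster: H 4, B 1, A 4.
Jefferson: H 5, B 0, A 4.
B gets 1 under Webster and 0 under Jefferson.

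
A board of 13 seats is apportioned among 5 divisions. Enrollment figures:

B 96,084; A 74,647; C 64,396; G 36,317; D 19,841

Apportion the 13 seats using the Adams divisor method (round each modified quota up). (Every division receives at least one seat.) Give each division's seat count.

Standard divisor 291285/13 ≈ 22406.538; standard quotas: B 4.288, A 3.331, C 2.874, G 1.621, D 0.886.
Rounding up gives 5, 4, 3, 2, 1 = 15 seats, so the divisor must be adjusted.
With modified divisor 28500: modified quotas B 3.371, A 2.619, C 2.260, G 1.274, D 0.696.
Rounding up: B 4, A 3, C 3, G 2, D 1 (total 13).

B: 4, A: 3, C: 3, G: 2, D: 1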